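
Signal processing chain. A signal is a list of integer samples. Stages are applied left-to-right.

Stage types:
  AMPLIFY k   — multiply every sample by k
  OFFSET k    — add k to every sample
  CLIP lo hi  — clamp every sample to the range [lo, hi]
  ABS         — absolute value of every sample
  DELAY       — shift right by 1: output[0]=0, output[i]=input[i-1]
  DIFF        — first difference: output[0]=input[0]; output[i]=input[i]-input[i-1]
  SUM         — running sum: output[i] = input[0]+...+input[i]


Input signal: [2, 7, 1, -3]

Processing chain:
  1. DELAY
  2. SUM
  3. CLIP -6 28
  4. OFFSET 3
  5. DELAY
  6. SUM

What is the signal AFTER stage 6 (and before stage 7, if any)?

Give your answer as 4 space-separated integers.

Answer: 0 3 8 20

Derivation:
Input: [2, 7, 1, -3]
Stage 1 (DELAY): [0, 2, 7, 1] = [0, 2, 7, 1] -> [0, 2, 7, 1]
Stage 2 (SUM): sum[0..0]=0, sum[0..1]=2, sum[0..2]=9, sum[0..3]=10 -> [0, 2, 9, 10]
Stage 3 (CLIP -6 28): clip(0,-6,28)=0, clip(2,-6,28)=2, clip(9,-6,28)=9, clip(10,-6,28)=10 -> [0, 2, 9, 10]
Stage 4 (OFFSET 3): 0+3=3, 2+3=5, 9+3=12, 10+3=13 -> [3, 5, 12, 13]
Stage 5 (DELAY): [0, 3, 5, 12] = [0, 3, 5, 12] -> [0, 3, 5, 12]
Stage 6 (SUM): sum[0..0]=0, sum[0..1]=3, sum[0..2]=8, sum[0..3]=20 -> [0, 3, 8, 20]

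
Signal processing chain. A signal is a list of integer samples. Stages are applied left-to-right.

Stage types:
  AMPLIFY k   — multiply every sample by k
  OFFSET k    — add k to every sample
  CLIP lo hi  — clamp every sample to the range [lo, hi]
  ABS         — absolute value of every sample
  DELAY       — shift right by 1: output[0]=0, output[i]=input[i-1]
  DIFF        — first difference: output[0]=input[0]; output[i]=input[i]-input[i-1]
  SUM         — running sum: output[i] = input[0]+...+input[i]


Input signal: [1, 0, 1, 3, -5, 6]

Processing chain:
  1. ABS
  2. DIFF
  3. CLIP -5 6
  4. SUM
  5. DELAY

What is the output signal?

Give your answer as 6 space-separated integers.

Input: [1, 0, 1, 3, -5, 6]
Stage 1 (ABS): |1|=1, |0|=0, |1|=1, |3|=3, |-5|=5, |6|=6 -> [1, 0, 1, 3, 5, 6]
Stage 2 (DIFF): s[0]=1, 0-1=-1, 1-0=1, 3-1=2, 5-3=2, 6-5=1 -> [1, -1, 1, 2, 2, 1]
Stage 3 (CLIP -5 6): clip(1,-5,6)=1, clip(-1,-5,6)=-1, clip(1,-5,6)=1, clip(2,-5,6)=2, clip(2,-5,6)=2, clip(1,-5,6)=1 -> [1, -1, 1, 2, 2, 1]
Stage 4 (SUM): sum[0..0]=1, sum[0..1]=0, sum[0..2]=1, sum[0..3]=3, sum[0..4]=5, sum[0..5]=6 -> [1, 0, 1, 3, 5, 6]
Stage 5 (DELAY): [0, 1, 0, 1, 3, 5] = [0, 1, 0, 1, 3, 5] -> [0, 1, 0, 1, 3, 5]

Answer: 0 1 0 1 3 5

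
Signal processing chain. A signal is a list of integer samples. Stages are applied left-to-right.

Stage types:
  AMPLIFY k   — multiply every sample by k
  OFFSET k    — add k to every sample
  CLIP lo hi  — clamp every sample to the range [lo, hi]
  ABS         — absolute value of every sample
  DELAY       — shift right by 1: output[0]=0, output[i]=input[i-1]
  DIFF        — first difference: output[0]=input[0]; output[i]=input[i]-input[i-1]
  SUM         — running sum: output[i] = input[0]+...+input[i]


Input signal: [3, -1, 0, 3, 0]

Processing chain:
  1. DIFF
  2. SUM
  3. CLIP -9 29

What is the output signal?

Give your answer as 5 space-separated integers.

Input: [3, -1, 0, 3, 0]
Stage 1 (DIFF): s[0]=3, -1-3=-4, 0--1=1, 3-0=3, 0-3=-3 -> [3, -4, 1, 3, -3]
Stage 2 (SUM): sum[0..0]=3, sum[0..1]=-1, sum[0..2]=0, sum[0..3]=3, sum[0..4]=0 -> [3, -1, 0, 3, 0]
Stage 3 (CLIP -9 29): clip(3,-9,29)=3, clip(-1,-9,29)=-1, clip(0,-9,29)=0, clip(3,-9,29)=3, clip(0,-9,29)=0 -> [3, -1, 0, 3, 0]

Answer: 3 -1 0 3 0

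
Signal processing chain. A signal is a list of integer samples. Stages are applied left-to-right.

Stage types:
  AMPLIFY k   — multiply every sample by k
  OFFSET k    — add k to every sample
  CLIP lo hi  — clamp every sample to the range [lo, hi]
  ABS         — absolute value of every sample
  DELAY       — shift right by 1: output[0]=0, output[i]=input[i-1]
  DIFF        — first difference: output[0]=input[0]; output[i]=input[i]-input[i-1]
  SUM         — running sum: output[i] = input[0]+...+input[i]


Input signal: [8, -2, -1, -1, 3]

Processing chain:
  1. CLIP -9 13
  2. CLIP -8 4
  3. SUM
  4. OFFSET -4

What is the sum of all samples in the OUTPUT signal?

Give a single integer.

Answer: -10

Derivation:
Input: [8, -2, -1, -1, 3]
Stage 1 (CLIP -9 13): clip(8,-9,13)=8, clip(-2,-9,13)=-2, clip(-1,-9,13)=-1, clip(-1,-9,13)=-1, clip(3,-9,13)=3 -> [8, -2, -1, -1, 3]
Stage 2 (CLIP -8 4): clip(8,-8,4)=4, clip(-2,-8,4)=-2, clip(-1,-8,4)=-1, clip(-1,-8,4)=-1, clip(3,-8,4)=3 -> [4, -2, -1, -1, 3]
Stage 3 (SUM): sum[0..0]=4, sum[0..1]=2, sum[0..2]=1, sum[0..3]=0, sum[0..4]=3 -> [4, 2, 1, 0, 3]
Stage 4 (OFFSET -4): 4+-4=0, 2+-4=-2, 1+-4=-3, 0+-4=-4, 3+-4=-1 -> [0, -2, -3, -4, -1]
Output sum: -10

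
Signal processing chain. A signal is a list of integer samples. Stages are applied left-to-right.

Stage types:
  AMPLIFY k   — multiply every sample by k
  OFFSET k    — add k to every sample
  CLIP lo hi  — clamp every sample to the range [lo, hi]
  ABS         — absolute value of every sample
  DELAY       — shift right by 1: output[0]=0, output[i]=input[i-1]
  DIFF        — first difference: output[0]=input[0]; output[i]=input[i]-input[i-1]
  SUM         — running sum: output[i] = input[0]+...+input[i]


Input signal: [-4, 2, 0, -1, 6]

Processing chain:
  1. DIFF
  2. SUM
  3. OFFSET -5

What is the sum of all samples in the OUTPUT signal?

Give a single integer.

Answer: -22

Derivation:
Input: [-4, 2, 0, -1, 6]
Stage 1 (DIFF): s[0]=-4, 2--4=6, 0-2=-2, -1-0=-1, 6--1=7 -> [-4, 6, -2, -1, 7]
Stage 2 (SUM): sum[0..0]=-4, sum[0..1]=2, sum[0..2]=0, sum[0..3]=-1, sum[0..4]=6 -> [-4, 2, 0, -1, 6]
Stage 3 (OFFSET -5): -4+-5=-9, 2+-5=-3, 0+-5=-5, -1+-5=-6, 6+-5=1 -> [-9, -3, -5, -6, 1]
Output sum: -22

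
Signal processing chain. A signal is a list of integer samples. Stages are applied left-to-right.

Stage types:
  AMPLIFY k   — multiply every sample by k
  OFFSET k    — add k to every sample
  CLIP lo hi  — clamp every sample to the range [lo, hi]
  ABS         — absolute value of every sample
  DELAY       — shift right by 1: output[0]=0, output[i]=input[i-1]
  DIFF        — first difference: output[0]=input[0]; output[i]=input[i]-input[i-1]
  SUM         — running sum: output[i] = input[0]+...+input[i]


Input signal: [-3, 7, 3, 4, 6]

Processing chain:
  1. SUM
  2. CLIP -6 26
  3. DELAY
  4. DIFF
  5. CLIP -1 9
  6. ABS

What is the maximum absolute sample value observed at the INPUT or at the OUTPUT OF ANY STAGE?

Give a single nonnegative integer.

Answer: 17

Derivation:
Input: [-3, 7, 3, 4, 6] (max |s|=7)
Stage 1 (SUM): sum[0..0]=-3, sum[0..1]=4, sum[0..2]=7, sum[0..3]=11, sum[0..4]=17 -> [-3, 4, 7, 11, 17] (max |s|=17)
Stage 2 (CLIP -6 26): clip(-3,-6,26)=-3, clip(4,-6,26)=4, clip(7,-6,26)=7, clip(11,-6,26)=11, clip(17,-6,26)=17 -> [-3, 4, 7, 11, 17] (max |s|=17)
Stage 3 (DELAY): [0, -3, 4, 7, 11] = [0, -3, 4, 7, 11] -> [0, -3, 4, 7, 11] (max |s|=11)
Stage 4 (DIFF): s[0]=0, -3-0=-3, 4--3=7, 7-4=3, 11-7=4 -> [0, -3, 7, 3, 4] (max |s|=7)
Stage 5 (CLIP -1 9): clip(0,-1,9)=0, clip(-3,-1,9)=-1, clip(7,-1,9)=7, clip(3,-1,9)=3, clip(4,-1,9)=4 -> [0, -1, 7, 3, 4] (max |s|=7)
Stage 6 (ABS): |0|=0, |-1|=1, |7|=7, |3|=3, |4|=4 -> [0, 1, 7, 3, 4] (max |s|=7)
Overall max amplitude: 17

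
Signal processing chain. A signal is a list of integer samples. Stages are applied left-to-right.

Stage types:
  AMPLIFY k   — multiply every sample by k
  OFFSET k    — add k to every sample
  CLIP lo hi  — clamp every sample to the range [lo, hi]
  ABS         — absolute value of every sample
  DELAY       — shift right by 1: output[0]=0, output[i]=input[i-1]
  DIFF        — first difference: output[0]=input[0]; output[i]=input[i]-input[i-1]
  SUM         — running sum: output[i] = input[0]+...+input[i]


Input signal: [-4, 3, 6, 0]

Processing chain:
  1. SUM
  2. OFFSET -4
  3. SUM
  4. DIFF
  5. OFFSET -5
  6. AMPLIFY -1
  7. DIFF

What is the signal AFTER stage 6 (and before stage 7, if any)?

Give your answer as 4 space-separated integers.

Input: [-4, 3, 6, 0]
Stage 1 (SUM): sum[0..0]=-4, sum[0..1]=-1, sum[0..2]=5, sum[0..3]=5 -> [-4, -1, 5, 5]
Stage 2 (OFFSET -4): -4+-4=-8, -1+-4=-5, 5+-4=1, 5+-4=1 -> [-8, -5, 1, 1]
Stage 3 (SUM): sum[0..0]=-8, sum[0..1]=-13, sum[0..2]=-12, sum[0..3]=-11 -> [-8, -13, -12, -11]
Stage 4 (DIFF): s[0]=-8, -13--8=-5, -12--13=1, -11--12=1 -> [-8, -5, 1, 1]
Stage 5 (OFFSET -5): -8+-5=-13, -5+-5=-10, 1+-5=-4, 1+-5=-4 -> [-13, -10, -4, -4]
Stage 6 (AMPLIFY -1): -13*-1=13, -10*-1=10, -4*-1=4, -4*-1=4 -> [13, 10, 4, 4]

Answer: 13 10 4 4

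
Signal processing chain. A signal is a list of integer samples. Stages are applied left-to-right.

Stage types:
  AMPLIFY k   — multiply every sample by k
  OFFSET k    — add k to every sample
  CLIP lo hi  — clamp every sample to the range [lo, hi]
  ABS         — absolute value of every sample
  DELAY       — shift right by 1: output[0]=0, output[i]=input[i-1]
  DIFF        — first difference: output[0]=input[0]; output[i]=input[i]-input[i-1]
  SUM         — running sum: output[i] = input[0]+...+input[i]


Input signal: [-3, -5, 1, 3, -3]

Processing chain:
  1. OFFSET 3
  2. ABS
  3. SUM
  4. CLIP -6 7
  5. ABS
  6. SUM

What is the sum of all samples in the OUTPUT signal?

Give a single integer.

Answer: 47

Derivation:
Input: [-3, -5, 1, 3, -3]
Stage 1 (OFFSET 3): -3+3=0, -5+3=-2, 1+3=4, 3+3=6, -3+3=0 -> [0, -2, 4, 6, 0]
Stage 2 (ABS): |0|=0, |-2|=2, |4|=4, |6|=6, |0|=0 -> [0, 2, 4, 6, 0]
Stage 3 (SUM): sum[0..0]=0, sum[0..1]=2, sum[0..2]=6, sum[0..3]=12, sum[0..4]=12 -> [0, 2, 6, 12, 12]
Stage 4 (CLIP -6 7): clip(0,-6,7)=0, clip(2,-6,7)=2, clip(6,-6,7)=6, clip(12,-6,7)=7, clip(12,-6,7)=7 -> [0, 2, 6, 7, 7]
Stage 5 (ABS): |0|=0, |2|=2, |6|=6, |7|=7, |7|=7 -> [0, 2, 6, 7, 7]
Stage 6 (SUM): sum[0..0]=0, sum[0..1]=2, sum[0..2]=8, sum[0..3]=15, sum[0..4]=22 -> [0, 2, 8, 15, 22]
Output sum: 47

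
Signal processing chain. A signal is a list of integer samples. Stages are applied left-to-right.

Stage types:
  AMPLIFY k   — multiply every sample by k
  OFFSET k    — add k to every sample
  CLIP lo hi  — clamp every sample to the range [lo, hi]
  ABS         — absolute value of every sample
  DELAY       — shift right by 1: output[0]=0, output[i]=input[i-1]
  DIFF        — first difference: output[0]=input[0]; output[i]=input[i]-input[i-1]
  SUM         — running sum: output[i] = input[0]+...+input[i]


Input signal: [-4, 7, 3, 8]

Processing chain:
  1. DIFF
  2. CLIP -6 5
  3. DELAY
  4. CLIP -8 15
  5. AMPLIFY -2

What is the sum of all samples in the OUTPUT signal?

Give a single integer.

Input: [-4, 7, 3, 8]
Stage 1 (DIFF): s[0]=-4, 7--4=11, 3-7=-4, 8-3=5 -> [-4, 11, -4, 5]
Stage 2 (CLIP -6 5): clip(-4,-6,5)=-4, clip(11,-6,5)=5, clip(-4,-6,5)=-4, clip(5,-6,5)=5 -> [-4, 5, -4, 5]
Stage 3 (DELAY): [0, -4, 5, -4] = [0, -4, 5, -4] -> [0, -4, 5, -4]
Stage 4 (CLIP -8 15): clip(0,-8,15)=0, clip(-4,-8,15)=-4, clip(5,-8,15)=5, clip(-4,-8,15)=-4 -> [0, -4, 5, -4]
Stage 5 (AMPLIFY -2): 0*-2=0, -4*-2=8, 5*-2=-10, -4*-2=8 -> [0, 8, -10, 8]
Output sum: 6

Answer: 6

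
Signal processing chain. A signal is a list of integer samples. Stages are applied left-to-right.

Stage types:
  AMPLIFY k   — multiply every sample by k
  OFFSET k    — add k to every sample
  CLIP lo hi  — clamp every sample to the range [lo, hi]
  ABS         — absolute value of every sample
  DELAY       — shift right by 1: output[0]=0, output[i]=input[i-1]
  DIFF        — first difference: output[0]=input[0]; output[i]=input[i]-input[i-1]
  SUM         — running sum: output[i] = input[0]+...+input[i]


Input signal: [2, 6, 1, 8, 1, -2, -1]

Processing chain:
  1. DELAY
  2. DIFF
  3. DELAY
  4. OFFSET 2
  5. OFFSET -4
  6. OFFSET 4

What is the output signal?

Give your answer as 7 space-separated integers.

Input: [2, 6, 1, 8, 1, -2, -1]
Stage 1 (DELAY): [0, 2, 6, 1, 8, 1, -2] = [0, 2, 6, 1, 8, 1, -2] -> [0, 2, 6, 1, 8, 1, -2]
Stage 2 (DIFF): s[0]=0, 2-0=2, 6-2=4, 1-6=-5, 8-1=7, 1-8=-7, -2-1=-3 -> [0, 2, 4, -5, 7, -7, -3]
Stage 3 (DELAY): [0, 0, 2, 4, -5, 7, -7] = [0, 0, 2, 4, -5, 7, -7] -> [0, 0, 2, 4, -5, 7, -7]
Stage 4 (OFFSET 2): 0+2=2, 0+2=2, 2+2=4, 4+2=6, -5+2=-3, 7+2=9, -7+2=-5 -> [2, 2, 4, 6, -3, 9, -5]
Stage 5 (OFFSET -4): 2+-4=-2, 2+-4=-2, 4+-4=0, 6+-4=2, -3+-4=-7, 9+-4=5, -5+-4=-9 -> [-2, -2, 0, 2, -7, 5, -9]
Stage 6 (OFFSET 4): -2+4=2, -2+4=2, 0+4=4, 2+4=6, -7+4=-3, 5+4=9, -9+4=-5 -> [2, 2, 4, 6, -3, 9, -5]

Answer: 2 2 4 6 -3 9 -5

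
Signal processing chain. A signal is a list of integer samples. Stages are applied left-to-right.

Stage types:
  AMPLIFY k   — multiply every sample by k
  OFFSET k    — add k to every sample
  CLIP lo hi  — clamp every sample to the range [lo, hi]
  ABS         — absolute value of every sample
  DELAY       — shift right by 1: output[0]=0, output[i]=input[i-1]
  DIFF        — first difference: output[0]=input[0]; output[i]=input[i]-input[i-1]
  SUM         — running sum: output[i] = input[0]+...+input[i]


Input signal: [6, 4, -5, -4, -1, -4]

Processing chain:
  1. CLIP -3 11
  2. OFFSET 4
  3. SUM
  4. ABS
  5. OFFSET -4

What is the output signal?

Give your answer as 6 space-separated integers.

Input: [6, 4, -5, -4, -1, -4]
Stage 1 (CLIP -3 11): clip(6,-3,11)=6, clip(4,-3,11)=4, clip(-5,-3,11)=-3, clip(-4,-3,11)=-3, clip(-1,-3,11)=-1, clip(-4,-3,11)=-3 -> [6, 4, -3, -3, -1, -3]
Stage 2 (OFFSET 4): 6+4=10, 4+4=8, -3+4=1, -3+4=1, -1+4=3, -3+4=1 -> [10, 8, 1, 1, 3, 1]
Stage 3 (SUM): sum[0..0]=10, sum[0..1]=18, sum[0..2]=19, sum[0..3]=20, sum[0..4]=23, sum[0..5]=24 -> [10, 18, 19, 20, 23, 24]
Stage 4 (ABS): |10|=10, |18|=18, |19|=19, |20|=20, |23|=23, |24|=24 -> [10, 18, 19, 20, 23, 24]
Stage 5 (OFFSET -4): 10+-4=6, 18+-4=14, 19+-4=15, 20+-4=16, 23+-4=19, 24+-4=20 -> [6, 14, 15, 16, 19, 20]

Answer: 6 14 15 16 19 20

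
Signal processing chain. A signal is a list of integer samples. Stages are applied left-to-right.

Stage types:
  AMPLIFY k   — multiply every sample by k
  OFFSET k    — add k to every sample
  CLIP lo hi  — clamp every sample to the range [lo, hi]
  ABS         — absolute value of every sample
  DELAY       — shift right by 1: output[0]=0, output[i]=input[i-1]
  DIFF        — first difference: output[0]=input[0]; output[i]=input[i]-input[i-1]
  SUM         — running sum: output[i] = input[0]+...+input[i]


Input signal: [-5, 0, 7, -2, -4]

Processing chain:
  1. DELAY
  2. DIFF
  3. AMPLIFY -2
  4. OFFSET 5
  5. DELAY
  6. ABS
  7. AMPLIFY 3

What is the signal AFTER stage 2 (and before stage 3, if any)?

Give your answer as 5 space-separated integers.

Answer: 0 -5 5 7 -9

Derivation:
Input: [-5, 0, 7, -2, -4]
Stage 1 (DELAY): [0, -5, 0, 7, -2] = [0, -5, 0, 7, -2] -> [0, -5, 0, 7, -2]
Stage 2 (DIFF): s[0]=0, -5-0=-5, 0--5=5, 7-0=7, -2-7=-9 -> [0, -5, 5, 7, -9]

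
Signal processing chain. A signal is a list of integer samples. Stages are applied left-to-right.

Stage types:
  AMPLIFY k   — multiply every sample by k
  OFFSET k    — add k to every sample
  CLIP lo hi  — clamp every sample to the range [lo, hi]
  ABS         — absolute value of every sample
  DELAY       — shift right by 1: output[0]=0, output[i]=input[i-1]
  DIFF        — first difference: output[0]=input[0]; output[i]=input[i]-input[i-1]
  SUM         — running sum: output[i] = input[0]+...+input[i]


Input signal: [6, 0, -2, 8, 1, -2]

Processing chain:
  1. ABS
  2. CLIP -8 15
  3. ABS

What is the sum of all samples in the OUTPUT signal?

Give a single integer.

Input: [6, 0, -2, 8, 1, -2]
Stage 1 (ABS): |6|=6, |0|=0, |-2|=2, |8|=8, |1|=1, |-2|=2 -> [6, 0, 2, 8, 1, 2]
Stage 2 (CLIP -8 15): clip(6,-8,15)=6, clip(0,-8,15)=0, clip(2,-8,15)=2, clip(8,-8,15)=8, clip(1,-8,15)=1, clip(2,-8,15)=2 -> [6, 0, 2, 8, 1, 2]
Stage 3 (ABS): |6|=6, |0|=0, |2|=2, |8|=8, |1|=1, |2|=2 -> [6, 0, 2, 8, 1, 2]
Output sum: 19

Answer: 19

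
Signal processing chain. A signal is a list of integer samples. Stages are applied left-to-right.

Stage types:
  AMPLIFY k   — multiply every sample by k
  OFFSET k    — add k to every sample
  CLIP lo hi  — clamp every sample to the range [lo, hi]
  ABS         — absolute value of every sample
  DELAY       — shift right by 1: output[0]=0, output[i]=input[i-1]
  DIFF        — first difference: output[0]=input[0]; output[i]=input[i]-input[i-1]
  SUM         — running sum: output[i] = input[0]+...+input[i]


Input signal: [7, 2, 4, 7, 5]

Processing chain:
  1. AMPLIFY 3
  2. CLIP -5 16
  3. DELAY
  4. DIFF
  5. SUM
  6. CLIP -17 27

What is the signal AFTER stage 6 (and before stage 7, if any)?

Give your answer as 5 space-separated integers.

Input: [7, 2, 4, 7, 5]
Stage 1 (AMPLIFY 3): 7*3=21, 2*3=6, 4*3=12, 7*3=21, 5*3=15 -> [21, 6, 12, 21, 15]
Stage 2 (CLIP -5 16): clip(21,-5,16)=16, clip(6,-5,16)=6, clip(12,-5,16)=12, clip(21,-5,16)=16, clip(15,-5,16)=15 -> [16, 6, 12, 16, 15]
Stage 3 (DELAY): [0, 16, 6, 12, 16] = [0, 16, 6, 12, 16] -> [0, 16, 6, 12, 16]
Stage 4 (DIFF): s[0]=0, 16-0=16, 6-16=-10, 12-6=6, 16-12=4 -> [0, 16, -10, 6, 4]
Stage 5 (SUM): sum[0..0]=0, sum[0..1]=16, sum[0..2]=6, sum[0..3]=12, sum[0..4]=16 -> [0, 16, 6, 12, 16]
Stage 6 (CLIP -17 27): clip(0,-17,27)=0, clip(16,-17,27)=16, clip(6,-17,27)=6, clip(12,-17,27)=12, clip(16,-17,27)=16 -> [0, 16, 6, 12, 16]

Answer: 0 16 6 12 16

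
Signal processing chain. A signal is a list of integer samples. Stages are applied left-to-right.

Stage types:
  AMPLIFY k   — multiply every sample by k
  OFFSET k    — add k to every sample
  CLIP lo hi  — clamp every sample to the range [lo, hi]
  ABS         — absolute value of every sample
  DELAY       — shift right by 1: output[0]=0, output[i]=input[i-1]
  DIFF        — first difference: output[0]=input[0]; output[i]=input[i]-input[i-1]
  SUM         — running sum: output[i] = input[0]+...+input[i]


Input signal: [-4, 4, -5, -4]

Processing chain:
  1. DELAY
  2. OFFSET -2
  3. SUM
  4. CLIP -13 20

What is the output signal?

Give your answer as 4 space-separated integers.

Answer: -2 -8 -6 -13

Derivation:
Input: [-4, 4, -5, -4]
Stage 1 (DELAY): [0, -4, 4, -5] = [0, -4, 4, -5] -> [0, -4, 4, -5]
Stage 2 (OFFSET -2): 0+-2=-2, -4+-2=-6, 4+-2=2, -5+-2=-7 -> [-2, -6, 2, -7]
Stage 3 (SUM): sum[0..0]=-2, sum[0..1]=-8, sum[0..2]=-6, sum[0..3]=-13 -> [-2, -8, -6, -13]
Stage 4 (CLIP -13 20): clip(-2,-13,20)=-2, clip(-8,-13,20)=-8, clip(-6,-13,20)=-6, clip(-13,-13,20)=-13 -> [-2, -8, -6, -13]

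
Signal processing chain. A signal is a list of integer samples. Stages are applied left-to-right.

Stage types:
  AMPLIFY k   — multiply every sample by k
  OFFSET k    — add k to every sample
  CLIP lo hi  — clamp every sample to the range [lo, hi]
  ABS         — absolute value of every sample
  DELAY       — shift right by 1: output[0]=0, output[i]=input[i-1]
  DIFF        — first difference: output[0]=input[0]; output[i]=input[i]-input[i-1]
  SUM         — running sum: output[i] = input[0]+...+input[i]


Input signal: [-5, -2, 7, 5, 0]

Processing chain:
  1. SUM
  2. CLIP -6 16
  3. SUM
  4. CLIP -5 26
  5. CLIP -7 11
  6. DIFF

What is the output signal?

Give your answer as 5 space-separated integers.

Input: [-5, -2, 7, 5, 0]
Stage 1 (SUM): sum[0..0]=-5, sum[0..1]=-7, sum[0..2]=0, sum[0..3]=5, sum[0..4]=5 -> [-5, -7, 0, 5, 5]
Stage 2 (CLIP -6 16): clip(-5,-6,16)=-5, clip(-7,-6,16)=-6, clip(0,-6,16)=0, clip(5,-6,16)=5, clip(5,-6,16)=5 -> [-5, -6, 0, 5, 5]
Stage 3 (SUM): sum[0..0]=-5, sum[0..1]=-11, sum[0..2]=-11, sum[0..3]=-6, sum[0..4]=-1 -> [-5, -11, -11, -6, -1]
Stage 4 (CLIP -5 26): clip(-5,-5,26)=-5, clip(-11,-5,26)=-5, clip(-11,-5,26)=-5, clip(-6,-5,26)=-5, clip(-1,-5,26)=-1 -> [-5, -5, -5, -5, -1]
Stage 5 (CLIP -7 11): clip(-5,-7,11)=-5, clip(-5,-7,11)=-5, clip(-5,-7,11)=-5, clip(-5,-7,11)=-5, clip(-1,-7,11)=-1 -> [-5, -5, -5, -5, -1]
Stage 6 (DIFF): s[0]=-5, -5--5=0, -5--5=0, -5--5=0, -1--5=4 -> [-5, 0, 0, 0, 4]

Answer: -5 0 0 0 4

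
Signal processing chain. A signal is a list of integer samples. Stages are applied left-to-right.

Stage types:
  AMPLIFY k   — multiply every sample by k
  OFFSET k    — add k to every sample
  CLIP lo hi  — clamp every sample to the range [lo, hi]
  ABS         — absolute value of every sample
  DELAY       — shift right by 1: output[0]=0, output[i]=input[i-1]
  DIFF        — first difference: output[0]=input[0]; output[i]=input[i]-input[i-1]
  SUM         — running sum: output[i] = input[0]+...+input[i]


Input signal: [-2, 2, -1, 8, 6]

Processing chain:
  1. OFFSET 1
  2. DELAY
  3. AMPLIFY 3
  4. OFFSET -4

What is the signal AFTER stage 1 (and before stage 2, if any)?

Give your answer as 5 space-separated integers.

Input: [-2, 2, -1, 8, 6]
Stage 1 (OFFSET 1): -2+1=-1, 2+1=3, -1+1=0, 8+1=9, 6+1=7 -> [-1, 3, 0, 9, 7]

Answer: -1 3 0 9 7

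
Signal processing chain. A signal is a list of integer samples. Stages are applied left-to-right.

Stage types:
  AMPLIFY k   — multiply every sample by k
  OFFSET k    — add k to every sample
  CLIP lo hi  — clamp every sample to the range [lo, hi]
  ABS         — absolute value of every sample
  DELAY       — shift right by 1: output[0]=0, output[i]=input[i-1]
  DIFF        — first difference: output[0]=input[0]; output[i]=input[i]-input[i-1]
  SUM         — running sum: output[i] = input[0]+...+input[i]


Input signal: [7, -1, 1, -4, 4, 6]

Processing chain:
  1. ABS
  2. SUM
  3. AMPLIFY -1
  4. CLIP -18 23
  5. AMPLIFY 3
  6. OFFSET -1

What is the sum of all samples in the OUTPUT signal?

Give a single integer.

Answer: -222

Derivation:
Input: [7, -1, 1, -4, 4, 6]
Stage 1 (ABS): |7|=7, |-1|=1, |1|=1, |-4|=4, |4|=4, |6|=6 -> [7, 1, 1, 4, 4, 6]
Stage 2 (SUM): sum[0..0]=7, sum[0..1]=8, sum[0..2]=9, sum[0..3]=13, sum[0..4]=17, sum[0..5]=23 -> [7, 8, 9, 13, 17, 23]
Stage 3 (AMPLIFY -1): 7*-1=-7, 8*-1=-8, 9*-1=-9, 13*-1=-13, 17*-1=-17, 23*-1=-23 -> [-7, -8, -9, -13, -17, -23]
Stage 4 (CLIP -18 23): clip(-7,-18,23)=-7, clip(-8,-18,23)=-8, clip(-9,-18,23)=-9, clip(-13,-18,23)=-13, clip(-17,-18,23)=-17, clip(-23,-18,23)=-18 -> [-7, -8, -9, -13, -17, -18]
Stage 5 (AMPLIFY 3): -7*3=-21, -8*3=-24, -9*3=-27, -13*3=-39, -17*3=-51, -18*3=-54 -> [-21, -24, -27, -39, -51, -54]
Stage 6 (OFFSET -1): -21+-1=-22, -24+-1=-25, -27+-1=-28, -39+-1=-40, -51+-1=-52, -54+-1=-55 -> [-22, -25, -28, -40, -52, -55]
Output sum: -222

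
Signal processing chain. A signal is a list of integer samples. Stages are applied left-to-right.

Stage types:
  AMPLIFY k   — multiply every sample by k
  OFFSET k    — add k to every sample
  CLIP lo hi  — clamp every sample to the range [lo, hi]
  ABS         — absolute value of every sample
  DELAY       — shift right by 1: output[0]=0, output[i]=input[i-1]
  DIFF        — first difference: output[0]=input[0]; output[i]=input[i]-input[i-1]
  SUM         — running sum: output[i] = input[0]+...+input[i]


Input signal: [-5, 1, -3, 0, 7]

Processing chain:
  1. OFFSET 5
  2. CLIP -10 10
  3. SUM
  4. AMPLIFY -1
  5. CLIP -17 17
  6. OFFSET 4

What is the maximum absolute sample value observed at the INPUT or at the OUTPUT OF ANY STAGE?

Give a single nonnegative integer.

Input: [-5, 1, -3, 0, 7] (max |s|=7)
Stage 1 (OFFSET 5): -5+5=0, 1+5=6, -3+5=2, 0+5=5, 7+5=12 -> [0, 6, 2, 5, 12] (max |s|=12)
Stage 2 (CLIP -10 10): clip(0,-10,10)=0, clip(6,-10,10)=6, clip(2,-10,10)=2, clip(5,-10,10)=5, clip(12,-10,10)=10 -> [0, 6, 2, 5, 10] (max |s|=10)
Stage 3 (SUM): sum[0..0]=0, sum[0..1]=6, sum[0..2]=8, sum[0..3]=13, sum[0..4]=23 -> [0, 6, 8, 13, 23] (max |s|=23)
Stage 4 (AMPLIFY -1): 0*-1=0, 6*-1=-6, 8*-1=-8, 13*-1=-13, 23*-1=-23 -> [0, -6, -8, -13, -23] (max |s|=23)
Stage 5 (CLIP -17 17): clip(0,-17,17)=0, clip(-6,-17,17)=-6, clip(-8,-17,17)=-8, clip(-13,-17,17)=-13, clip(-23,-17,17)=-17 -> [0, -6, -8, -13, -17] (max |s|=17)
Stage 6 (OFFSET 4): 0+4=4, -6+4=-2, -8+4=-4, -13+4=-9, -17+4=-13 -> [4, -2, -4, -9, -13] (max |s|=13)
Overall max amplitude: 23

Answer: 23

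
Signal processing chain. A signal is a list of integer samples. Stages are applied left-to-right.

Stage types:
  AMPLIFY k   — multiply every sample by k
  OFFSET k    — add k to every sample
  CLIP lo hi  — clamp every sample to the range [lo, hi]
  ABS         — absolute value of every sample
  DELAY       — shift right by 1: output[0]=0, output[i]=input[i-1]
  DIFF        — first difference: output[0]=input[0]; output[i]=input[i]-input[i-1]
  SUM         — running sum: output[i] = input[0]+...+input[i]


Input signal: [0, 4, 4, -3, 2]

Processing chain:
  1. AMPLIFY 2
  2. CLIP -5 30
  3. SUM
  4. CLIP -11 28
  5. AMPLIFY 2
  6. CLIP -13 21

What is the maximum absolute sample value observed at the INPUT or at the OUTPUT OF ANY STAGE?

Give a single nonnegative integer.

Input: [0, 4, 4, -3, 2] (max |s|=4)
Stage 1 (AMPLIFY 2): 0*2=0, 4*2=8, 4*2=8, -3*2=-6, 2*2=4 -> [0, 8, 8, -6, 4] (max |s|=8)
Stage 2 (CLIP -5 30): clip(0,-5,30)=0, clip(8,-5,30)=8, clip(8,-5,30)=8, clip(-6,-5,30)=-5, clip(4,-5,30)=4 -> [0, 8, 8, -5, 4] (max |s|=8)
Stage 3 (SUM): sum[0..0]=0, sum[0..1]=8, sum[0..2]=16, sum[0..3]=11, sum[0..4]=15 -> [0, 8, 16, 11, 15] (max |s|=16)
Stage 4 (CLIP -11 28): clip(0,-11,28)=0, clip(8,-11,28)=8, clip(16,-11,28)=16, clip(11,-11,28)=11, clip(15,-11,28)=15 -> [0, 8, 16, 11, 15] (max |s|=16)
Stage 5 (AMPLIFY 2): 0*2=0, 8*2=16, 16*2=32, 11*2=22, 15*2=30 -> [0, 16, 32, 22, 30] (max |s|=32)
Stage 6 (CLIP -13 21): clip(0,-13,21)=0, clip(16,-13,21)=16, clip(32,-13,21)=21, clip(22,-13,21)=21, clip(30,-13,21)=21 -> [0, 16, 21, 21, 21] (max |s|=21)
Overall max amplitude: 32

Answer: 32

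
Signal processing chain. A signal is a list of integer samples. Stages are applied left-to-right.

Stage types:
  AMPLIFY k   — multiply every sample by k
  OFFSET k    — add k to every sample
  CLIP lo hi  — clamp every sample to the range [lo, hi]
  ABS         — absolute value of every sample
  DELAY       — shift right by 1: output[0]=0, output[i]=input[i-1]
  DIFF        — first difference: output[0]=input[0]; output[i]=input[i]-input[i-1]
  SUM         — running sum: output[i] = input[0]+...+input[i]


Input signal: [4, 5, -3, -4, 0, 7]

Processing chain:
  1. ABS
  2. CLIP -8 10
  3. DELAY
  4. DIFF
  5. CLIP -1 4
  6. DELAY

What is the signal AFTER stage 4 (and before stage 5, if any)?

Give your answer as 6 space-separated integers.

Input: [4, 5, -3, -4, 0, 7]
Stage 1 (ABS): |4|=4, |5|=5, |-3|=3, |-4|=4, |0|=0, |7|=7 -> [4, 5, 3, 4, 0, 7]
Stage 2 (CLIP -8 10): clip(4,-8,10)=4, clip(5,-8,10)=5, clip(3,-8,10)=3, clip(4,-8,10)=4, clip(0,-8,10)=0, clip(7,-8,10)=7 -> [4, 5, 3, 4, 0, 7]
Stage 3 (DELAY): [0, 4, 5, 3, 4, 0] = [0, 4, 5, 3, 4, 0] -> [0, 4, 5, 3, 4, 0]
Stage 4 (DIFF): s[0]=0, 4-0=4, 5-4=1, 3-5=-2, 4-3=1, 0-4=-4 -> [0, 4, 1, -2, 1, -4]

Answer: 0 4 1 -2 1 -4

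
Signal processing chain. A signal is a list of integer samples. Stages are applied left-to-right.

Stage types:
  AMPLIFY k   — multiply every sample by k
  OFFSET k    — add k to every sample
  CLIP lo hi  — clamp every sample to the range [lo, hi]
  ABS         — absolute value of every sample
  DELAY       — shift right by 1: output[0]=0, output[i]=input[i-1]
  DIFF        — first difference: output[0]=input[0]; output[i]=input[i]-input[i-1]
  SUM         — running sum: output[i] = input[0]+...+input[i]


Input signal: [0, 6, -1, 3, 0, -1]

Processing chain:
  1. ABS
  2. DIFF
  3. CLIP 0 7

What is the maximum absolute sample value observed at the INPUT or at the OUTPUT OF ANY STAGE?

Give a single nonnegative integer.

Input: [0, 6, -1, 3, 0, -1] (max |s|=6)
Stage 1 (ABS): |0|=0, |6|=6, |-1|=1, |3|=3, |0|=0, |-1|=1 -> [0, 6, 1, 3, 0, 1] (max |s|=6)
Stage 2 (DIFF): s[0]=0, 6-0=6, 1-6=-5, 3-1=2, 0-3=-3, 1-0=1 -> [0, 6, -5, 2, -3, 1] (max |s|=6)
Stage 3 (CLIP 0 7): clip(0,0,7)=0, clip(6,0,7)=6, clip(-5,0,7)=0, clip(2,0,7)=2, clip(-3,0,7)=0, clip(1,0,7)=1 -> [0, 6, 0, 2, 0, 1] (max |s|=6)
Overall max amplitude: 6

Answer: 6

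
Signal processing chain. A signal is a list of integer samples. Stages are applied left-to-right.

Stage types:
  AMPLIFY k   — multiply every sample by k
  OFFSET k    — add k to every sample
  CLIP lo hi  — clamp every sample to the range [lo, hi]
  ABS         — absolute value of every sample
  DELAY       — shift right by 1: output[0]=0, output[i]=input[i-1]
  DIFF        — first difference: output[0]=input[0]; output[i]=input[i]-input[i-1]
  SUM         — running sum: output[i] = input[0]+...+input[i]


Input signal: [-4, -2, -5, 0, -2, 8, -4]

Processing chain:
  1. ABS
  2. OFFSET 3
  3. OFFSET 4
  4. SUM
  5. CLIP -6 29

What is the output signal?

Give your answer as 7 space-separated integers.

Input: [-4, -2, -5, 0, -2, 8, -4]
Stage 1 (ABS): |-4|=4, |-2|=2, |-5|=5, |0|=0, |-2|=2, |8|=8, |-4|=4 -> [4, 2, 5, 0, 2, 8, 4]
Stage 2 (OFFSET 3): 4+3=7, 2+3=5, 5+3=8, 0+3=3, 2+3=5, 8+3=11, 4+3=7 -> [7, 5, 8, 3, 5, 11, 7]
Stage 3 (OFFSET 4): 7+4=11, 5+4=9, 8+4=12, 3+4=7, 5+4=9, 11+4=15, 7+4=11 -> [11, 9, 12, 7, 9, 15, 11]
Stage 4 (SUM): sum[0..0]=11, sum[0..1]=20, sum[0..2]=32, sum[0..3]=39, sum[0..4]=48, sum[0..5]=63, sum[0..6]=74 -> [11, 20, 32, 39, 48, 63, 74]
Stage 5 (CLIP -6 29): clip(11,-6,29)=11, clip(20,-6,29)=20, clip(32,-6,29)=29, clip(39,-6,29)=29, clip(48,-6,29)=29, clip(63,-6,29)=29, clip(74,-6,29)=29 -> [11, 20, 29, 29, 29, 29, 29]

Answer: 11 20 29 29 29 29 29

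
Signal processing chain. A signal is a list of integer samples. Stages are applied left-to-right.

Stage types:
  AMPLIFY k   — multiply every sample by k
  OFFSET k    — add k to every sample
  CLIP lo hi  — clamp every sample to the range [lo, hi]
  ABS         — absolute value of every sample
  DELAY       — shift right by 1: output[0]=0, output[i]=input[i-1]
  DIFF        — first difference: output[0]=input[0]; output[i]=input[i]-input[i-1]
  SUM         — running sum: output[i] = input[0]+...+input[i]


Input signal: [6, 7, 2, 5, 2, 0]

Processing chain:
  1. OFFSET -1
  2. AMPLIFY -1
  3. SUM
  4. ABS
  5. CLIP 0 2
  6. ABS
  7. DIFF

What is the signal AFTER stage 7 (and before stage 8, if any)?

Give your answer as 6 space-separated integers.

Answer: 2 0 0 0 0 0

Derivation:
Input: [6, 7, 2, 5, 2, 0]
Stage 1 (OFFSET -1): 6+-1=5, 7+-1=6, 2+-1=1, 5+-1=4, 2+-1=1, 0+-1=-1 -> [5, 6, 1, 4, 1, -1]
Stage 2 (AMPLIFY -1): 5*-1=-5, 6*-1=-6, 1*-1=-1, 4*-1=-4, 1*-1=-1, -1*-1=1 -> [-5, -6, -1, -4, -1, 1]
Stage 3 (SUM): sum[0..0]=-5, sum[0..1]=-11, sum[0..2]=-12, sum[0..3]=-16, sum[0..4]=-17, sum[0..5]=-16 -> [-5, -11, -12, -16, -17, -16]
Stage 4 (ABS): |-5|=5, |-11|=11, |-12|=12, |-16|=16, |-17|=17, |-16|=16 -> [5, 11, 12, 16, 17, 16]
Stage 5 (CLIP 0 2): clip(5,0,2)=2, clip(11,0,2)=2, clip(12,0,2)=2, clip(16,0,2)=2, clip(17,0,2)=2, clip(16,0,2)=2 -> [2, 2, 2, 2, 2, 2]
Stage 6 (ABS): |2|=2, |2|=2, |2|=2, |2|=2, |2|=2, |2|=2 -> [2, 2, 2, 2, 2, 2]
Stage 7 (DIFF): s[0]=2, 2-2=0, 2-2=0, 2-2=0, 2-2=0, 2-2=0 -> [2, 0, 0, 0, 0, 0]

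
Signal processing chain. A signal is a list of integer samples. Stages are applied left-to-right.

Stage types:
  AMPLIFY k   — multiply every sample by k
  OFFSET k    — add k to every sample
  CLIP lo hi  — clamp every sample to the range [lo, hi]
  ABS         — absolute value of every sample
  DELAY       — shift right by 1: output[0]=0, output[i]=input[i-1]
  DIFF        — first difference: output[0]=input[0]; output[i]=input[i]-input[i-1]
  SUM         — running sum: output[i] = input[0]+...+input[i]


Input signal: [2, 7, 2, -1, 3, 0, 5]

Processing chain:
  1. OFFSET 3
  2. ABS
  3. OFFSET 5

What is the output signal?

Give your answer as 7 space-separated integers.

Input: [2, 7, 2, -1, 3, 0, 5]
Stage 1 (OFFSET 3): 2+3=5, 7+3=10, 2+3=5, -1+3=2, 3+3=6, 0+3=3, 5+3=8 -> [5, 10, 5, 2, 6, 3, 8]
Stage 2 (ABS): |5|=5, |10|=10, |5|=5, |2|=2, |6|=6, |3|=3, |8|=8 -> [5, 10, 5, 2, 6, 3, 8]
Stage 3 (OFFSET 5): 5+5=10, 10+5=15, 5+5=10, 2+5=7, 6+5=11, 3+5=8, 8+5=13 -> [10, 15, 10, 7, 11, 8, 13]

Answer: 10 15 10 7 11 8 13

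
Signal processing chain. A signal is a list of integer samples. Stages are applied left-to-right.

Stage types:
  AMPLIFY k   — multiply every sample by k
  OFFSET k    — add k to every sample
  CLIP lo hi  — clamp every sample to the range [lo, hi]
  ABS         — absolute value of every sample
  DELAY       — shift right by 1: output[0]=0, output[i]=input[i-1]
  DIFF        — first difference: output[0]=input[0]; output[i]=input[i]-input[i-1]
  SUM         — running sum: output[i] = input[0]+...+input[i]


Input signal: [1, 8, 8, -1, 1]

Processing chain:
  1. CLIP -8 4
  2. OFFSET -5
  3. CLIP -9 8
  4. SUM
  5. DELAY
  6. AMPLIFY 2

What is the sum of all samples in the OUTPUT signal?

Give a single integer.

Input: [1, 8, 8, -1, 1]
Stage 1 (CLIP -8 4): clip(1,-8,4)=1, clip(8,-8,4)=4, clip(8,-8,4)=4, clip(-1,-8,4)=-1, clip(1,-8,4)=1 -> [1, 4, 4, -1, 1]
Stage 2 (OFFSET -5): 1+-5=-4, 4+-5=-1, 4+-5=-1, -1+-5=-6, 1+-5=-4 -> [-4, -1, -1, -6, -4]
Stage 3 (CLIP -9 8): clip(-4,-9,8)=-4, clip(-1,-9,8)=-1, clip(-1,-9,8)=-1, clip(-6,-9,8)=-6, clip(-4,-9,8)=-4 -> [-4, -1, -1, -6, -4]
Stage 4 (SUM): sum[0..0]=-4, sum[0..1]=-5, sum[0..2]=-6, sum[0..3]=-12, sum[0..4]=-16 -> [-4, -5, -6, -12, -16]
Stage 5 (DELAY): [0, -4, -5, -6, -12] = [0, -4, -5, -6, -12] -> [0, -4, -5, -6, -12]
Stage 6 (AMPLIFY 2): 0*2=0, -4*2=-8, -5*2=-10, -6*2=-12, -12*2=-24 -> [0, -8, -10, -12, -24]
Output sum: -54

Answer: -54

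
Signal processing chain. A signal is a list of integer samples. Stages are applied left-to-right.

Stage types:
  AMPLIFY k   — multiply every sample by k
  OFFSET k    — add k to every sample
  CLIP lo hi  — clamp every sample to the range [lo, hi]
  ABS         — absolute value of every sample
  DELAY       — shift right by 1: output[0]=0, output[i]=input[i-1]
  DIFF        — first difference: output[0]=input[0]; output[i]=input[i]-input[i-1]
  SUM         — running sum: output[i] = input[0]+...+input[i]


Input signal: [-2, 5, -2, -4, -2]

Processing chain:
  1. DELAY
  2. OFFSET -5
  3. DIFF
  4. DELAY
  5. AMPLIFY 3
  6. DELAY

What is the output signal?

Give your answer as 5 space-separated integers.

Input: [-2, 5, -2, -4, -2]
Stage 1 (DELAY): [0, -2, 5, -2, -4] = [0, -2, 5, -2, -4] -> [0, -2, 5, -2, -4]
Stage 2 (OFFSET -5): 0+-5=-5, -2+-5=-7, 5+-5=0, -2+-5=-7, -4+-5=-9 -> [-5, -7, 0, -7, -9]
Stage 3 (DIFF): s[0]=-5, -7--5=-2, 0--7=7, -7-0=-7, -9--7=-2 -> [-5, -2, 7, -7, -2]
Stage 4 (DELAY): [0, -5, -2, 7, -7] = [0, -5, -2, 7, -7] -> [0, -5, -2, 7, -7]
Stage 5 (AMPLIFY 3): 0*3=0, -5*3=-15, -2*3=-6, 7*3=21, -7*3=-21 -> [0, -15, -6, 21, -21]
Stage 6 (DELAY): [0, 0, -15, -6, 21] = [0, 0, -15, -6, 21] -> [0, 0, -15, -6, 21]

Answer: 0 0 -15 -6 21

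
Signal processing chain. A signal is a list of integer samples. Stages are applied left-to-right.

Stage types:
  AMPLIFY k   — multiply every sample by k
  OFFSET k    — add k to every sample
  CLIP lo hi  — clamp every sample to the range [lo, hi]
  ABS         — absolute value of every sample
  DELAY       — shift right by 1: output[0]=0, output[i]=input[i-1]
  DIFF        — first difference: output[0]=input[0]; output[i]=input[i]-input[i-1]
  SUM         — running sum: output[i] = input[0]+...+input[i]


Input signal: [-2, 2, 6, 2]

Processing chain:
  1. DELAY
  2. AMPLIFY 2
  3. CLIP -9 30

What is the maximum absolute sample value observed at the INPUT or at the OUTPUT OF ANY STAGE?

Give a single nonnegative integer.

Input: [-2, 2, 6, 2] (max |s|=6)
Stage 1 (DELAY): [0, -2, 2, 6] = [0, -2, 2, 6] -> [0, -2, 2, 6] (max |s|=6)
Stage 2 (AMPLIFY 2): 0*2=0, -2*2=-4, 2*2=4, 6*2=12 -> [0, -4, 4, 12] (max |s|=12)
Stage 3 (CLIP -9 30): clip(0,-9,30)=0, clip(-4,-9,30)=-4, clip(4,-9,30)=4, clip(12,-9,30)=12 -> [0, -4, 4, 12] (max |s|=12)
Overall max amplitude: 12

Answer: 12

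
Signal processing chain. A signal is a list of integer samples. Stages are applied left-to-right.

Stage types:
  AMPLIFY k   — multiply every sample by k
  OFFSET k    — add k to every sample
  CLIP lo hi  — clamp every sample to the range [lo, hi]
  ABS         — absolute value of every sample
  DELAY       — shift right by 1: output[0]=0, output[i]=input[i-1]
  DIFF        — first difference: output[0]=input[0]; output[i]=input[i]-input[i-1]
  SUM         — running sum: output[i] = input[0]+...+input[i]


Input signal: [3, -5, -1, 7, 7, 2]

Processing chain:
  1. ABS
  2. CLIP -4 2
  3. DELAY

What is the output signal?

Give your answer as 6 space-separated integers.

Answer: 0 2 2 1 2 2

Derivation:
Input: [3, -5, -1, 7, 7, 2]
Stage 1 (ABS): |3|=3, |-5|=5, |-1|=1, |7|=7, |7|=7, |2|=2 -> [3, 5, 1, 7, 7, 2]
Stage 2 (CLIP -4 2): clip(3,-4,2)=2, clip(5,-4,2)=2, clip(1,-4,2)=1, clip(7,-4,2)=2, clip(7,-4,2)=2, clip(2,-4,2)=2 -> [2, 2, 1, 2, 2, 2]
Stage 3 (DELAY): [0, 2, 2, 1, 2, 2] = [0, 2, 2, 1, 2, 2] -> [0, 2, 2, 1, 2, 2]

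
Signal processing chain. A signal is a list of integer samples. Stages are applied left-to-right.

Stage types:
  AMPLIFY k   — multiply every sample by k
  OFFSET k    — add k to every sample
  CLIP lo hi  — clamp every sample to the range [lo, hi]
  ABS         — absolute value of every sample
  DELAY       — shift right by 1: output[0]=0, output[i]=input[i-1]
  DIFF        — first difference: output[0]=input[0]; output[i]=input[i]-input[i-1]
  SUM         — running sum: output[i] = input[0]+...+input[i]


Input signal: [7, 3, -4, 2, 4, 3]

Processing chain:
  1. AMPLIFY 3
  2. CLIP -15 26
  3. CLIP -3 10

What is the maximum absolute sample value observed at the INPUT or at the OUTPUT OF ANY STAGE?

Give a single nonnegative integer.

Input: [7, 3, -4, 2, 4, 3] (max |s|=7)
Stage 1 (AMPLIFY 3): 7*3=21, 3*3=9, -4*3=-12, 2*3=6, 4*3=12, 3*3=9 -> [21, 9, -12, 6, 12, 9] (max |s|=21)
Stage 2 (CLIP -15 26): clip(21,-15,26)=21, clip(9,-15,26)=9, clip(-12,-15,26)=-12, clip(6,-15,26)=6, clip(12,-15,26)=12, clip(9,-15,26)=9 -> [21, 9, -12, 6, 12, 9] (max |s|=21)
Stage 3 (CLIP -3 10): clip(21,-3,10)=10, clip(9,-3,10)=9, clip(-12,-3,10)=-3, clip(6,-3,10)=6, clip(12,-3,10)=10, clip(9,-3,10)=9 -> [10, 9, -3, 6, 10, 9] (max |s|=10)
Overall max amplitude: 21

Answer: 21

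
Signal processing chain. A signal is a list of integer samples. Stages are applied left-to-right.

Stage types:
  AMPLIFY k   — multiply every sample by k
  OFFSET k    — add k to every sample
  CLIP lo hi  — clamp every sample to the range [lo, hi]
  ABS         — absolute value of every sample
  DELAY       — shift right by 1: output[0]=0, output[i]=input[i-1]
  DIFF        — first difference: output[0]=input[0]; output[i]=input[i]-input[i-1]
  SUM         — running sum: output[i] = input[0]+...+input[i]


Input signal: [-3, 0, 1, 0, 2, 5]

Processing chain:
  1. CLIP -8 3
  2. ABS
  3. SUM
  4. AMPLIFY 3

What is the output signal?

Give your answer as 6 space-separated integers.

Answer: 9 9 12 12 18 27

Derivation:
Input: [-3, 0, 1, 0, 2, 5]
Stage 1 (CLIP -8 3): clip(-3,-8,3)=-3, clip(0,-8,3)=0, clip(1,-8,3)=1, clip(0,-8,3)=0, clip(2,-8,3)=2, clip(5,-8,3)=3 -> [-3, 0, 1, 0, 2, 3]
Stage 2 (ABS): |-3|=3, |0|=0, |1|=1, |0|=0, |2|=2, |3|=3 -> [3, 0, 1, 0, 2, 3]
Stage 3 (SUM): sum[0..0]=3, sum[0..1]=3, sum[0..2]=4, sum[0..3]=4, sum[0..4]=6, sum[0..5]=9 -> [3, 3, 4, 4, 6, 9]
Stage 4 (AMPLIFY 3): 3*3=9, 3*3=9, 4*3=12, 4*3=12, 6*3=18, 9*3=27 -> [9, 9, 12, 12, 18, 27]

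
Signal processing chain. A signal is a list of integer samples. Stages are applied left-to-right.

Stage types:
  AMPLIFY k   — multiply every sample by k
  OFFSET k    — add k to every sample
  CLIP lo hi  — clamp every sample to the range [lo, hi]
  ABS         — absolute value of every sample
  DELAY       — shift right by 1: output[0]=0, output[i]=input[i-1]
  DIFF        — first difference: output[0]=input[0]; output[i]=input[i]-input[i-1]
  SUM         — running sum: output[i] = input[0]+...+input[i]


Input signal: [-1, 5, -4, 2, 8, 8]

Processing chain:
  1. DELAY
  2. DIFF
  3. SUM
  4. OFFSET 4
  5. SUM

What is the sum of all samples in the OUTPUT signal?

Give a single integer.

Answer: 99

Derivation:
Input: [-1, 5, -4, 2, 8, 8]
Stage 1 (DELAY): [0, -1, 5, -4, 2, 8] = [0, -1, 5, -4, 2, 8] -> [0, -1, 5, -4, 2, 8]
Stage 2 (DIFF): s[0]=0, -1-0=-1, 5--1=6, -4-5=-9, 2--4=6, 8-2=6 -> [0, -1, 6, -9, 6, 6]
Stage 3 (SUM): sum[0..0]=0, sum[0..1]=-1, sum[0..2]=5, sum[0..3]=-4, sum[0..4]=2, sum[0..5]=8 -> [0, -1, 5, -4, 2, 8]
Stage 4 (OFFSET 4): 0+4=4, -1+4=3, 5+4=9, -4+4=0, 2+4=6, 8+4=12 -> [4, 3, 9, 0, 6, 12]
Stage 5 (SUM): sum[0..0]=4, sum[0..1]=7, sum[0..2]=16, sum[0..3]=16, sum[0..4]=22, sum[0..5]=34 -> [4, 7, 16, 16, 22, 34]
Output sum: 99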